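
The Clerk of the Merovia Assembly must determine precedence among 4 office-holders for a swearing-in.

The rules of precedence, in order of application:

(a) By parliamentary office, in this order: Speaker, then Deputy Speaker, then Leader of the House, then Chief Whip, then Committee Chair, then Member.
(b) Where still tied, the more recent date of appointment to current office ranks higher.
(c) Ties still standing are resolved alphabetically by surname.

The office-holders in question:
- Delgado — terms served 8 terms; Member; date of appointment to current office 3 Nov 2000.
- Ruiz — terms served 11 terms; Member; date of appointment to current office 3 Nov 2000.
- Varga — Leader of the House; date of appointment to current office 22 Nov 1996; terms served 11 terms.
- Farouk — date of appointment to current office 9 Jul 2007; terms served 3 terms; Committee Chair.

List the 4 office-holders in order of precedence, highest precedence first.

By parliamentary office: Varga (Leader of the House); then Farouk (Committee Chair); then Delgado and Ruiz (Member).
Delgado and Ruiz both have date of appointment to current office 3 Nov 2000, so the next rule applies.
Among Delgado and Ruiz, alphabetically by surname: Delgado before Ruiz.
Full order: Varga, Farouk, Delgado, Ruiz.

Varga, Farouk, Delgado, Ruiz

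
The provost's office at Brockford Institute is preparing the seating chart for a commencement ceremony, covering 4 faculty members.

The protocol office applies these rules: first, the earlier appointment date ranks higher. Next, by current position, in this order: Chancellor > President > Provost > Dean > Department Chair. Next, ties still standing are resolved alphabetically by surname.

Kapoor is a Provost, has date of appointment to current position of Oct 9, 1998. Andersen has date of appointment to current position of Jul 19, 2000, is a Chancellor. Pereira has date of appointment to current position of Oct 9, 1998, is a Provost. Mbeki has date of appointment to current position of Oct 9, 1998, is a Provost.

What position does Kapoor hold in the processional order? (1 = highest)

By date of appointment to current position (earlier first): Kapoor, Mbeki and Pereira (each Oct 9, 1998); then Andersen (Jul 19, 2000).
Kapoor, Mbeki and Pereira are each Provost, so the next rule applies.
Among Kapoor, Mbeki and Pereira, alphabetically by surname: Kapoor before Mbeki before Pereira.
Order: Kapoor, Mbeki, Pereira, Andersen. So position 1.

1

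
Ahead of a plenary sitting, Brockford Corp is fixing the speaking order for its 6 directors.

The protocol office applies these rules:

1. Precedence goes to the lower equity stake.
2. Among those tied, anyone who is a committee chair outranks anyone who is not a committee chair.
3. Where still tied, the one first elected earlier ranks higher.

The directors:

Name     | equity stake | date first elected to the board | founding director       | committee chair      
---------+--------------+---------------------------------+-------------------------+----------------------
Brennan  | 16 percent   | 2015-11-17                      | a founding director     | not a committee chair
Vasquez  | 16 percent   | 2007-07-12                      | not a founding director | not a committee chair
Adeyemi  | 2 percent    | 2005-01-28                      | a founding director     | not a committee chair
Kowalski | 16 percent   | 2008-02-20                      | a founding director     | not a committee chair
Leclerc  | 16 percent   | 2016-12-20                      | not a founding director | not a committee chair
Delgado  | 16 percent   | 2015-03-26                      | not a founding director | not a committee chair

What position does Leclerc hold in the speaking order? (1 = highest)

6

By equity stake (lower first): Adeyemi (2 percent); then Vasquez, Kowalski, Delgado, Brennan and Leclerc (each 16 percent).
Vasquez, Kowalski, Delgado, Brennan and Leclerc are each not a committee chair, so the next rule applies.
Among Vasquez, Kowalski, Delgado, Brennan and Leclerc, by date first elected to the board (earlier first): Vasquez (2007-07-12) before Kowalski (2008-02-20) before Delgado (2015-03-26) before Brennan (2015-11-17) before Leclerc (2016-12-20).
Order: Adeyemi, Vasquez, Kowalski, Delgado, Brennan, Leclerc. So position 6.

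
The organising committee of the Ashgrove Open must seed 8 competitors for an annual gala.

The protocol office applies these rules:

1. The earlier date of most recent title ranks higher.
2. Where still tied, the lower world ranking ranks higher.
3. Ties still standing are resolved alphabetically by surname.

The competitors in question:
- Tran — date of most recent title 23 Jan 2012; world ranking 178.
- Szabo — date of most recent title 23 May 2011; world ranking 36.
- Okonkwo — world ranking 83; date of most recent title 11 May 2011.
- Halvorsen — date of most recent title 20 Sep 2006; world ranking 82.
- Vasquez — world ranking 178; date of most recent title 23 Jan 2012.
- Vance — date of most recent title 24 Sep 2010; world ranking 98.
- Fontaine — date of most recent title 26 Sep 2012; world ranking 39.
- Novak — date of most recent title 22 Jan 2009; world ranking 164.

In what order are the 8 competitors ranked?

Halvorsen, Novak, Vance, Okonkwo, Szabo, Tran, Vasquez, Fontaine

By date of most recent title (earlier first): Halvorsen (20 Sep 2006); then Novak (22 Jan 2009); then Vance (24 Sep 2010); then Okonkwo (11 May 2011); then Szabo (23 May 2011); then Tran and Vasquez (both 23 Jan 2012); then Fontaine (26 Sep 2012).
Tran and Vasquez both have world ranking 178, so the next rule applies.
Among Tran and Vasquez, alphabetically by surname: Tran before Vasquez.
Full order: Halvorsen, Novak, Vance, Okonkwo, Szabo, Tran, Vasquez, Fontaine.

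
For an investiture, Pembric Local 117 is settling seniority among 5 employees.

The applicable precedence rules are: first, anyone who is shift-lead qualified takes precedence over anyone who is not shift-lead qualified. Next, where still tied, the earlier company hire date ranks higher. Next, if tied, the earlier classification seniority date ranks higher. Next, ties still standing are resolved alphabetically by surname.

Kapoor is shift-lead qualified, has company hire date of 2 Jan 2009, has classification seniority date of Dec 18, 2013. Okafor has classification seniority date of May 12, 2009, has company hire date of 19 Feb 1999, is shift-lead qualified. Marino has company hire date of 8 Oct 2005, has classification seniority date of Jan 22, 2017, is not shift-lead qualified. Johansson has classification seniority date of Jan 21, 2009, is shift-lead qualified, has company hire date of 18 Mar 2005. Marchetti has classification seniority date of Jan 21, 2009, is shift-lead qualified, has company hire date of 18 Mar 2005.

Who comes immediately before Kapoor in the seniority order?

Marchetti

By the first rule: Okafor, Johansson, Marchetti and Kapoor (each shift-lead qualified); then Marino (not shift-lead qualified).
Among Okafor, Johansson, Marchetti and Kapoor, by company hire date (earlier first): Okafor (19 Feb 1999) before Johansson and Marchetti (18 Mar 2005) before Kapoor (2 Jan 2009).
Johansson and Marchetti both have classification seniority date Jan 21, 2009, so the next rule applies.
Among Johansson and Marchetti, alphabetically by surname: Johansson before Marchetti.
Order: Okafor, Johansson, Marchetti, Kapoor, Marino.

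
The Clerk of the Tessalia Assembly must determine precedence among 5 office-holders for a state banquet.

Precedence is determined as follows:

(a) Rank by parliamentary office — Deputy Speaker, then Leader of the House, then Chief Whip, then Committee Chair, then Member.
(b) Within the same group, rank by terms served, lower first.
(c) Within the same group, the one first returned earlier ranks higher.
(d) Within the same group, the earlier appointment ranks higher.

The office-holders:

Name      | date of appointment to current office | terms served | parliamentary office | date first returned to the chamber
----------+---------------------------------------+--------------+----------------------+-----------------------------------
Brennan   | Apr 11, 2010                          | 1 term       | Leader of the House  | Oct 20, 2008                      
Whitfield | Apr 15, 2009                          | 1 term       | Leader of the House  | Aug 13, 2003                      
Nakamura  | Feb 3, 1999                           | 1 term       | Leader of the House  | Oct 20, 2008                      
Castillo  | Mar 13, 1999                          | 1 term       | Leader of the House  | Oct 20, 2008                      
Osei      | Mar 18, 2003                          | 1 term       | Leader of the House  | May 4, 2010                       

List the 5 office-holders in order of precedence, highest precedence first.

By parliamentary office: Whitfield, Nakamura, Castillo, Brennan and Osei (Leader of the House).
Whitfield, Nakamura, Castillo, Brennan and Osei all have terms served 1 term, so the next rule applies.
Among Whitfield, Nakamura, Castillo, Brennan and Osei, by date first returned to the chamber (earlier first): Whitfield (Aug 13, 2003) before Nakamura, Castillo and Brennan (Oct 20, 2008) before Osei (May 4, 2010).
Among Nakamura, Castillo and Brennan, by date of appointment to current office (earlier first): Nakamura (Feb 3, 1999) before Castillo (Mar 13, 1999) before Brennan (Apr 11, 2010).
Full order: Whitfield, Nakamura, Castillo, Brennan, Osei.

Whitfield, Nakamura, Castillo, Brennan, Osei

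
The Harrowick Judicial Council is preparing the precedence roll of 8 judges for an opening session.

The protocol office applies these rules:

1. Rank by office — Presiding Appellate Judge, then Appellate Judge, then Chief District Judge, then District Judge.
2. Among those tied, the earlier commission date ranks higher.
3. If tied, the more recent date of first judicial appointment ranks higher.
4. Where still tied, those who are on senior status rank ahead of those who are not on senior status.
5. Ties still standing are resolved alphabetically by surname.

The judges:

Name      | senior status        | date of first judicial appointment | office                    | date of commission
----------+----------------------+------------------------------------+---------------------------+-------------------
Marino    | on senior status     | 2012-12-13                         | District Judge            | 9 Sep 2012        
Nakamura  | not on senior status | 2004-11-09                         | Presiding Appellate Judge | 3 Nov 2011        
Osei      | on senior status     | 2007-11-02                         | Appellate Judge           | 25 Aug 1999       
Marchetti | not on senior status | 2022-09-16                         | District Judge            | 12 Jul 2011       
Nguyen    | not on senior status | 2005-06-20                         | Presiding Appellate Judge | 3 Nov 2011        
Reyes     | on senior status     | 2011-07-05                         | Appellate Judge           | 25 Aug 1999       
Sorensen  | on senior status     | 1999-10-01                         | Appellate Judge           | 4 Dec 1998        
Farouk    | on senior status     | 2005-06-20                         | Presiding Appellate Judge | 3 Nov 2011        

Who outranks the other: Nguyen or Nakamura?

By office: Farouk, Nguyen and Nakamura (Presiding Appellate Judge); then Sorensen, Reyes and Osei (Appellate Judge); then Marchetti and Marino (District Judge).
Farouk, Nguyen and Nakamura all have date of commission 3 Nov 2011, so the next rule applies.
Among Farouk, Nguyen and Nakamura, by date of first judicial appointment (later first): Farouk and Nguyen (2005-06-20) before Nakamura (2004-11-09).
Among Farouk and Nguyen, on senior status before not on senior status: Farouk (on senior status) before Nguyen (not on senior status).
Among Sorensen, Reyes and Osei, by date of commission (earlier first): Sorensen (4 Dec 1998) before Reyes and Osei (25 Aug 1999).
Among Reyes and Osei, by date of first judicial appointment (later first): Reyes (2011-07-05) before Osei (2007-11-02).
Among Marchetti and Marino, by date of commission (earlier first): Marchetti (12 Jul 2011) before Marino (9 Sep 2012).
So Nguyen takes precedence.

Nguyen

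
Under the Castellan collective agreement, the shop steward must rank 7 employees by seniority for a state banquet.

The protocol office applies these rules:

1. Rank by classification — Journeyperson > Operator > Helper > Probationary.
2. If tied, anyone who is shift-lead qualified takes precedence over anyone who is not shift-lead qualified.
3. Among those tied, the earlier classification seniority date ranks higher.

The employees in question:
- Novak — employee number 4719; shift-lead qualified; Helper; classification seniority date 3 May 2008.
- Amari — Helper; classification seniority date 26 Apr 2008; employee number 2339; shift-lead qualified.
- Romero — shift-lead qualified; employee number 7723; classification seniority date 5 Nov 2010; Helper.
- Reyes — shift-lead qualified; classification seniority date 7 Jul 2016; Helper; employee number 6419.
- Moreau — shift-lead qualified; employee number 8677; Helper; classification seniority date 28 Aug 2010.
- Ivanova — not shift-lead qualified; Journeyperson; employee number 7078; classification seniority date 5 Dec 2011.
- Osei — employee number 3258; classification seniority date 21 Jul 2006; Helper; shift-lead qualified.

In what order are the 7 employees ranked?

Ivanova, Osei, Amari, Novak, Moreau, Romero, Reyes

By classification: Ivanova (Journeyperson); then Osei, Amari, Novak, Moreau, Romero and Reyes (Helper).
Osei, Amari, Novak, Moreau, Romero and Reyes are each shift-lead qualified, so the next rule applies.
Among Osei, Amari, Novak, Moreau, Romero and Reyes, by classification seniority date (earlier first): Osei (21 Jul 2006) before Amari (26 Apr 2008) before Novak (3 May 2008) before Moreau (28 Aug 2010) before Romero (5 Nov 2010) before Reyes (7 Jul 2016).
Full order: Ivanova, Osei, Amari, Novak, Moreau, Romero, Reyes.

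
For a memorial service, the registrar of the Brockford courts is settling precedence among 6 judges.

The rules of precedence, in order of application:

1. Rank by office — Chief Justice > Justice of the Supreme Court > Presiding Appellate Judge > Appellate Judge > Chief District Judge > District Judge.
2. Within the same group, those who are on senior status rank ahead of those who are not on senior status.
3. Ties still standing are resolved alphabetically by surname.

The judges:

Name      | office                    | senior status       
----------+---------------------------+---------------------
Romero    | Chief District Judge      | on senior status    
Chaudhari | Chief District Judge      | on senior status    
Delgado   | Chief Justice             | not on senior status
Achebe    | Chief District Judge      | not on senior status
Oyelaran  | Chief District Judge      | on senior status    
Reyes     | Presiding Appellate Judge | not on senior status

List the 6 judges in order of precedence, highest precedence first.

By office: Delgado (Chief Justice); then Reyes (Presiding Appellate Judge); then Chaudhari, Oyelaran, Romero and Achebe (Chief District Judge).
Among Chaudhari, Oyelaran, Romero and Achebe, on senior status before not on senior status: Chaudhari, Oyelaran and Romero (on senior status) before Achebe (not on senior status).
Among Chaudhari, Oyelaran and Romero, alphabetically by surname: Chaudhari before Oyelaran before Romero.
Full order: Delgado, Reyes, Chaudhari, Oyelaran, Romero, Achebe.

Delgado, Reyes, Chaudhari, Oyelaran, Romero, Achebe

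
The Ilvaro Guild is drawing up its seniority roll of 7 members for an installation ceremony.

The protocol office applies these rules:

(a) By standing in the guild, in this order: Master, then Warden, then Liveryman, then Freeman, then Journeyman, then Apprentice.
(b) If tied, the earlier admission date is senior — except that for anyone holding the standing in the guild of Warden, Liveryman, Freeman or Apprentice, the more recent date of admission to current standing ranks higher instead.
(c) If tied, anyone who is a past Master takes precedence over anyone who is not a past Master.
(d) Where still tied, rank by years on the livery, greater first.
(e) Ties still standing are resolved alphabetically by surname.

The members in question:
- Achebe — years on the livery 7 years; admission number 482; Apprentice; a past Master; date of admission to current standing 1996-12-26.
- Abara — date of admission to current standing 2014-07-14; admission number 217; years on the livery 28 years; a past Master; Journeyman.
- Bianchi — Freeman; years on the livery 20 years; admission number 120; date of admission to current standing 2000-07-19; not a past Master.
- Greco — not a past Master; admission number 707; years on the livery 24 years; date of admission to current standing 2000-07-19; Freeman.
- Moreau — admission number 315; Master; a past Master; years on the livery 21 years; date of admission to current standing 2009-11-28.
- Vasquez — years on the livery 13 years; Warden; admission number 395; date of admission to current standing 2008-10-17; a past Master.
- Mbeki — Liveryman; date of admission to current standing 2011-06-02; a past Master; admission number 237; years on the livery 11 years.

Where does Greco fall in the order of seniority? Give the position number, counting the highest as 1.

4

By standing in the guild: Moreau (Master); then Vasquez (Warden); then Mbeki (Liveryman); then Greco and Bianchi (Freeman); then Abara (Journeyman); then Achebe (Apprentice).
Greco and Bianchi both have date of admission to current standing 2000-07-19, so the next rule applies.
Greco and Bianchi are each not a past Master, so the next rule applies.
Among Greco and Bianchi, by years on the livery (higher first): Greco (24 years) before Bianchi (20 years).
Order: Moreau, Vasquez, Mbeki, Greco, Bianchi, Abara, Achebe. So position 4.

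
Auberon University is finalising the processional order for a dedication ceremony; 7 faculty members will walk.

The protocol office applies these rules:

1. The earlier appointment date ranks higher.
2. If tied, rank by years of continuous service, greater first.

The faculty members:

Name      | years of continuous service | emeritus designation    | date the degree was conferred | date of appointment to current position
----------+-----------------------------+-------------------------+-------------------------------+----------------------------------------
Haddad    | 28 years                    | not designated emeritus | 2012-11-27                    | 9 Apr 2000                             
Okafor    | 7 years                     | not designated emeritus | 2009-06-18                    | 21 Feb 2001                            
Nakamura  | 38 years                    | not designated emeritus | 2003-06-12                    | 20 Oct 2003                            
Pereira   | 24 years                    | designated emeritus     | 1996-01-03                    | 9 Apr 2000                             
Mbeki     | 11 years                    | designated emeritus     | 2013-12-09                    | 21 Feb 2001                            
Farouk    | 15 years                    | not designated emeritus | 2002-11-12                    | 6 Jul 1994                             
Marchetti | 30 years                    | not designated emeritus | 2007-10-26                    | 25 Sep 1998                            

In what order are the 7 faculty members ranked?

By date of appointment to current position (earlier first): Farouk (6 Jul 1994); then Marchetti (25 Sep 1998); then Haddad and Pereira (both 9 Apr 2000); then Mbeki and Okafor (both 21 Feb 2001); then Nakamura (20 Oct 2003).
Among Haddad and Pereira, by years of continuous service (higher first): Haddad (28 years) before Pereira (24 years).
Among Mbeki and Okafor, by years of continuous service (higher first): Mbeki (11 years) before Okafor (7 years).
Full order: Farouk, Marchetti, Haddad, Pereira, Mbeki, Okafor, Nakamura.

Farouk, Marchetti, Haddad, Pereira, Mbeki, Okafor, Nakamura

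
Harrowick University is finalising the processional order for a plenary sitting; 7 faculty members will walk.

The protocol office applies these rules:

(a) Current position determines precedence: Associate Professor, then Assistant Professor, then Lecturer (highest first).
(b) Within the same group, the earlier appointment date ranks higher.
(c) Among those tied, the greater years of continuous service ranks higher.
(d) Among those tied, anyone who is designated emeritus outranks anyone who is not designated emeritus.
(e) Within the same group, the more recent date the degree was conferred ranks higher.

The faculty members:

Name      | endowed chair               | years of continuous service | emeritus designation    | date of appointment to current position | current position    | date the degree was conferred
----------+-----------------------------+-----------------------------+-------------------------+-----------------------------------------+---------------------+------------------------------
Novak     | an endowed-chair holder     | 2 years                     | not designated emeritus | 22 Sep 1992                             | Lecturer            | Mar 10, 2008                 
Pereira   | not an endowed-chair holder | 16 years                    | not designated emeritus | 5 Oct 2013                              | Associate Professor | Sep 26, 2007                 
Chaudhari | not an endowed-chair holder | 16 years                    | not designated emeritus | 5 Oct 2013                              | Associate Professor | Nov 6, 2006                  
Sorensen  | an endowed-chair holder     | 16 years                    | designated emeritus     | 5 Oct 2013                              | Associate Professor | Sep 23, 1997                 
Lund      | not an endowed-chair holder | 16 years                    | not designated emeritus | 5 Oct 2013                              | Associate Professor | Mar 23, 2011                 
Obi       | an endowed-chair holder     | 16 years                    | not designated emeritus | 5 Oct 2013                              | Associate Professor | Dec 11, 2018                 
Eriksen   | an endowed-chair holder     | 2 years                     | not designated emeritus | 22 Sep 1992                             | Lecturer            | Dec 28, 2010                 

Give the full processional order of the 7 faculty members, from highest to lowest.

Sorensen, Obi, Lund, Pereira, Chaudhari, Eriksen, Novak

By current position: Sorensen, Obi, Lund, Pereira and Chaudhari (Associate Professor); then Eriksen and Novak (Lecturer).
Sorensen, Obi, Lund, Pereira and Chaudhari all have date of appointment to current position 5 Oct 2013, so the next rule applies.
Sorensen, Obi, Lund, Pereira and Chaudhari all have years of continuous service 16 years, so the next rule applies.
Among Sorensen, Obi, Lund, Pereira and Chaudhari, designated emeritus before not designated emeritus: Sorensen (designated emeritus) before Obi, Lund, Pereira and Chaudhari (not designated emeritus).
Among Obi, Lund, Pereira and Chaudhari, by date the degree was conferred (later first): Obi (Dec 11, 2018) before Lund (Mar 23, 2011) before Pereira (Sep 26, 2007) before Chaudhari (Nov 6, 2006).
Eriksen and Novak both have date of appointment to current position 22 Sep 1992, so the next rule applies.
Eriksen and Novak both have years of continuous service 2 years, so the next rule applies.
Eriksen and Novak are each not designated emeritus, so the next rule applies.
Among Eriksen and Novak, by date the degree was conferred (later first): Eriksen (Dec 28, 2010) before Novak (Mar 10, 2008).
Full order: Sorensen, Obi, Lund, Pereira, Chaudhari, Eriksen, Novak.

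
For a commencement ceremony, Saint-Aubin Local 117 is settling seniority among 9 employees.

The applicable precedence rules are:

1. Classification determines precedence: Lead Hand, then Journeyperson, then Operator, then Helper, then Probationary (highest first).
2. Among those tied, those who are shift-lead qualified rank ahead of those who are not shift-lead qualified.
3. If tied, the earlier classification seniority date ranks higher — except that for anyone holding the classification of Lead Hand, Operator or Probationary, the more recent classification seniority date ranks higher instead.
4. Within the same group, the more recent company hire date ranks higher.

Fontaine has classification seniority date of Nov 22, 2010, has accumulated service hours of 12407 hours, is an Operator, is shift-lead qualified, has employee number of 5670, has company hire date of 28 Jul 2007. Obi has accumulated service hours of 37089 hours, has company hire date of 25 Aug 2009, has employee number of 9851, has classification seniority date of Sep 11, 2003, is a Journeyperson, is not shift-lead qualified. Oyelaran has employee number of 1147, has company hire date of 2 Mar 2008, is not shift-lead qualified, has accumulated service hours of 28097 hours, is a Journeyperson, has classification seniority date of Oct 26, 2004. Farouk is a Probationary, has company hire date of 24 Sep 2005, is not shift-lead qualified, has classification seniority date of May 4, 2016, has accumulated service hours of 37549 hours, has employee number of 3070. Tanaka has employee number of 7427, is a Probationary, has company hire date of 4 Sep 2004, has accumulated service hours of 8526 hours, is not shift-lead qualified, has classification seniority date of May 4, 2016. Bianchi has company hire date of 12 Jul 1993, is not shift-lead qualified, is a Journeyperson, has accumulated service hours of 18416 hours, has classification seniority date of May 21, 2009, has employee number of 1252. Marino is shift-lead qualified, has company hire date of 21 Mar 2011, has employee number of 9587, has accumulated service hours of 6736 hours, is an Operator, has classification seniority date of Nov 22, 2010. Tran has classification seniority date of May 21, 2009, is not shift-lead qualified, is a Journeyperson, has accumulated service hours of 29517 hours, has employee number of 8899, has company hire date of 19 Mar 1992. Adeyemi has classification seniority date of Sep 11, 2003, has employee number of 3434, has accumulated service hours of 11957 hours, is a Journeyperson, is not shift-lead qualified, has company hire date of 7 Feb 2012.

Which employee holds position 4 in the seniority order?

By classification: Adeyemi, Obi, Oyelaran, Bianchi and Tran (Journeyperson); then Marino and Fontaine (Operator); then Farouk and Tanaka (Probationary).
Adeyemi, Obi, Oyelaran, Bianchi and Tran are each not shift-lead qualified, so the next rule applies.
Among Adeyemi, Obi, Oyelaran, Bianchi and Tran, by classification seniority date (earlier first): Adeyemi and Obi (Sep 11, 2003) before Oyelaran (Oct 26, 2004) before Bianchi and Tran (May 21, 2009).
Among Adeyemi and Obi, by company hire date (later first): Adeyemi (7 Feb 2012) before Obi (25 Aug 2009).
Among Bianchi and Tran, by company hire date (later first): Bianchi (12 Jul 1993) before Tran (19 Mar 1992).
Marino and Fontaine are each shift-lead qualified, so the next rule applies.
Marino and Fontaine both have classification seniority date Nov 22, 2010, so the next rule applies.
Among Marino and Fontaine, by company hire date (later first): Marino (21 Mar 2011) before Fontaine (28 Jul 2007).
Farouk and Tanaka are each not shift-lead qualified, so the next rule applies.
Farouk and Tanaka both have classification seniority date May 4, 2016, so the next rule applies.
Among Farouk and Tanaka, by company hire date (later first): Farouk (24 Sep 2005) before Tanaka (4 Sep 2004).
Order: Adeyemi, Obi, Oyelaran, Bianchi, Tran, Marino, Fontaine, Farouk, Tanaka.

Bianchi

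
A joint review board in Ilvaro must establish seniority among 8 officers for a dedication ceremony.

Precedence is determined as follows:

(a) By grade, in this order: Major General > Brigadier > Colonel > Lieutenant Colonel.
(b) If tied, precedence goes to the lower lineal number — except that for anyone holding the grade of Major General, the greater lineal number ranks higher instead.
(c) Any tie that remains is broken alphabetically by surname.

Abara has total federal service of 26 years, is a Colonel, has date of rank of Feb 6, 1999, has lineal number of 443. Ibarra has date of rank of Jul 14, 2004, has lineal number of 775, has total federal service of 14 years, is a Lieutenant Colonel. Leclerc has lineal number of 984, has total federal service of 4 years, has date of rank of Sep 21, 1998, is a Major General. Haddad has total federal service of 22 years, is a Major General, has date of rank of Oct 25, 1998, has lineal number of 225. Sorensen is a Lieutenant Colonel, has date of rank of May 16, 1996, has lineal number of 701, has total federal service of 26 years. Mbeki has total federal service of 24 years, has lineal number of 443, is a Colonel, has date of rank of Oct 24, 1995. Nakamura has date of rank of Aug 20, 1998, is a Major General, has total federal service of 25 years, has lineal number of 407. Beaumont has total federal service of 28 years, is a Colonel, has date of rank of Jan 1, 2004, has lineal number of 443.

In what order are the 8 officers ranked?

Leclerc, Nakamura, Haddad, Abara, Beaumont, Mbeki, Sorensen, Ibarra

By grade: Leclerc, Nakamura and Haddad (Major General); then Abara, Beaumont and Mbeki (Colonel); then Sorensen and Ibarra (Lieutenant Colonel).
Among Leclerc, Nakamura and Haddad, by lineal number (higher first) (reversed rule for this group): Leclerc (984) before Nakamura (407) before Haddad (225).
Abara, Beaumont and Mbeki all have lineal number 443, so the next rule applies.
Among Abara, Beaumont and Mbeki, alphabetically by surname: Abara before Beaumont before Mbeki.
Among Sorensen and Ibarra, by lineal number (lower first): Sorensen (701) before Ibarra (775).
Full order: Leclerc, Nakamura, Haddad, Abara, Beaumont, Mbeki, Sorensen, Ibarra.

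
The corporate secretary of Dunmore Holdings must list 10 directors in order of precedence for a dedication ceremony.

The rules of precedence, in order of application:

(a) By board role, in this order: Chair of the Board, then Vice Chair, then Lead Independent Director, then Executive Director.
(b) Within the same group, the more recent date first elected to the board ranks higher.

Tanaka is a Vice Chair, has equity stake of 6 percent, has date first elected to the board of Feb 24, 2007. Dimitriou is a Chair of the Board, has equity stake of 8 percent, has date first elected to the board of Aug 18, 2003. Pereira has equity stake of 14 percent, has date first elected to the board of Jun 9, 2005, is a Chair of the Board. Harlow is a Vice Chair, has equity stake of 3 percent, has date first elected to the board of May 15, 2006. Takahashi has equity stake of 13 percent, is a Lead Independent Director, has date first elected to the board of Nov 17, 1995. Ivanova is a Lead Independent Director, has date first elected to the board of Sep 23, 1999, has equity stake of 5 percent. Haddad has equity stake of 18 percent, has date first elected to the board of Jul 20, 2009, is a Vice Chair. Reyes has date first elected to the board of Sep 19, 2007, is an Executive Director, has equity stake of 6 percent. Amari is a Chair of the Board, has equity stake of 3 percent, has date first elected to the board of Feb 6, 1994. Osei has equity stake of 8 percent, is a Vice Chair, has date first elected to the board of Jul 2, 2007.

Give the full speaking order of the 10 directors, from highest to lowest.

By board role: Pereira, Dimitriou and Amari (Chair of the Board); then Haddad, Osei, Tanaka and Harlow (Vice Chair); then Ivanova and Takahashi (Lead Independent Director); then Reyes (Executive Director).
Among Pereira, Dimitriou and Amari, by date first elected to the board (later first): Pereira (Jun 9, 2005) before Dimitriou (Aug 18, 2003) before Amari (Feb 6, 1994).
Among Haddad, Osei, Tanaka and Harlow, by date first elected to the board (later first): Haddad (Jul 20, 2009) before Osei (Jul 2, 2007) before Tanaka (Feb 24, 2007) before Harlow (May 15, 2006).
Among Ivanova and Takahashi, by date first elected to the board (later first): Ivanova (Sep 23, 1999) before Takahashi (Nov 17, 1995).
Full order: Pereira, Dimitriou, Amari, Haddad, Osei, Tanaka, Harlow, Ivanova, Takahashi, Reyes.

Pereira, Dimitriou, Amari, Haddad, Osei, Tanaka, Harlow, Ivanova, Takahashi, Reyes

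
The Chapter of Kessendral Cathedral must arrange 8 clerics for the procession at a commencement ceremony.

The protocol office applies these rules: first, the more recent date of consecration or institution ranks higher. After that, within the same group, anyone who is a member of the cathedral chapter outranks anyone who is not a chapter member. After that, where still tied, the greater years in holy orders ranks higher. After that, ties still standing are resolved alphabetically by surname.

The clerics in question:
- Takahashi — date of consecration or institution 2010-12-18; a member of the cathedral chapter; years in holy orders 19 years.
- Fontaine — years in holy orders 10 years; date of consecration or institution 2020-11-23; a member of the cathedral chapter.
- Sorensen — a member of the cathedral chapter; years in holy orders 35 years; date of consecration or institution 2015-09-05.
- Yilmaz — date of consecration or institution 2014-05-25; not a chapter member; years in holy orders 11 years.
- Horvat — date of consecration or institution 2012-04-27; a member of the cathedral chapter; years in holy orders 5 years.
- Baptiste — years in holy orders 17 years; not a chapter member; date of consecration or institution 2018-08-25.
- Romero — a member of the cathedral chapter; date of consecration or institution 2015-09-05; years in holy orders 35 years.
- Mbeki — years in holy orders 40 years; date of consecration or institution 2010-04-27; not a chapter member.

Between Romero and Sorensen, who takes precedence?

By date of consecration or institution (later first): Fontaine (2020-11-23); then Baptiste (2018-08-25); then Romero and Sorensen (both 2015-09-05); then Yilmaz (2014-05-25); then Horvat (2012-04-27); then Takahashi (2010-12-18); then Mbeki (2010-04-27).
Romero and Sorensen are each a member of the cathedral chapter, so the next rule applies.
Romero and Sorensen both have years in holy orders 35 years, so the next rule applies.
Among Romero and Sorensen, alphabetically by surname: Romero before Sorensen.
So Romero takes precedence.

Romero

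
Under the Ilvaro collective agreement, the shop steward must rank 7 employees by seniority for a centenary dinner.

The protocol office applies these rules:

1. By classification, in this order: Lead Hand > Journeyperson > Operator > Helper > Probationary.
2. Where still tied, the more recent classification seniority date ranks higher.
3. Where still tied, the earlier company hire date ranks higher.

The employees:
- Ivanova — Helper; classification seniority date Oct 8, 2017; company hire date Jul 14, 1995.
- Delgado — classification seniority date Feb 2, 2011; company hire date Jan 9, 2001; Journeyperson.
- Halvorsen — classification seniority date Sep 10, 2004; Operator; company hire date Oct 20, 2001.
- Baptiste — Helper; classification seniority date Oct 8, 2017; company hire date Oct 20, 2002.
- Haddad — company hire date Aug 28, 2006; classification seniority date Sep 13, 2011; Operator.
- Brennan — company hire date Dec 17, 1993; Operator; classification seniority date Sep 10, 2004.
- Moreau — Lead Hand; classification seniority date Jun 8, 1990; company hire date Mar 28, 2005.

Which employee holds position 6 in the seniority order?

Ivanova

By classification: Moreau (Lead Hand); then Delgado (Journeyperson); then Haddad, Brennan and Halvorsen (Operator); then Ivanova and Baptiste (Helper).
Among Haddad, Brennan and Halvorsen, by classification seniority date (later first): Haddad (Sep 13, 2011) before Brennan and Halvorsen (Sep 10, 2004).
Among Brennan and Halvorsen, by company hire date (earlier first): Brennan (Dec 17, 1993) before Halvorsen (Oct 20, 2001).
Ivanova and Baptiste both have classification seniority date Oct 8, 2017, so the next rule applies.
Among Ivanova and Baptiste, by company hire date (earlier first): Ivanova (Jul 14, 1995) before Baptiste (Oct 20, 2002).
Order: Moreau, Delgado, Haddad, Brennan, Halvorsen, Ivanova, Baptiste.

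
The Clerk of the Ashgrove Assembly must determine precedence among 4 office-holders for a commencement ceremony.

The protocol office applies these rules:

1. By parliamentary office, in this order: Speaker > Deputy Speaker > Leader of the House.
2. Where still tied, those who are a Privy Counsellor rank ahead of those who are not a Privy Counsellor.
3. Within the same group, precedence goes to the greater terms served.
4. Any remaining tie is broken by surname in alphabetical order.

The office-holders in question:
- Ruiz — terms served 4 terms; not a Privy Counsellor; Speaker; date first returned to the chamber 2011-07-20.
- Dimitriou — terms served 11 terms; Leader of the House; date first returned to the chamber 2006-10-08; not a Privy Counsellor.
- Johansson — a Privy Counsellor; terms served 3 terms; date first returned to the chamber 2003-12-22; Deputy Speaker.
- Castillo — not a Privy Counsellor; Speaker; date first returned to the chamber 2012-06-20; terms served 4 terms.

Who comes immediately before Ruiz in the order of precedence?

Castillo

By parliamentary office: Castillo and Ruiz (Speaker); then Johansson (Deputy Speaker); then Dimitriou (Leader of the House).
Castillo and Ruiz are each not a Privy Counsellor, so the next rule applies.
Castillo and Ruiz both have terms served 4 terms, so the next rule applies.
Among Castillo and Ruiz, alphabetically by surname: Castillo before Ruiz.
Order: Castillo, Ruiz, Johansson, Dimitriou.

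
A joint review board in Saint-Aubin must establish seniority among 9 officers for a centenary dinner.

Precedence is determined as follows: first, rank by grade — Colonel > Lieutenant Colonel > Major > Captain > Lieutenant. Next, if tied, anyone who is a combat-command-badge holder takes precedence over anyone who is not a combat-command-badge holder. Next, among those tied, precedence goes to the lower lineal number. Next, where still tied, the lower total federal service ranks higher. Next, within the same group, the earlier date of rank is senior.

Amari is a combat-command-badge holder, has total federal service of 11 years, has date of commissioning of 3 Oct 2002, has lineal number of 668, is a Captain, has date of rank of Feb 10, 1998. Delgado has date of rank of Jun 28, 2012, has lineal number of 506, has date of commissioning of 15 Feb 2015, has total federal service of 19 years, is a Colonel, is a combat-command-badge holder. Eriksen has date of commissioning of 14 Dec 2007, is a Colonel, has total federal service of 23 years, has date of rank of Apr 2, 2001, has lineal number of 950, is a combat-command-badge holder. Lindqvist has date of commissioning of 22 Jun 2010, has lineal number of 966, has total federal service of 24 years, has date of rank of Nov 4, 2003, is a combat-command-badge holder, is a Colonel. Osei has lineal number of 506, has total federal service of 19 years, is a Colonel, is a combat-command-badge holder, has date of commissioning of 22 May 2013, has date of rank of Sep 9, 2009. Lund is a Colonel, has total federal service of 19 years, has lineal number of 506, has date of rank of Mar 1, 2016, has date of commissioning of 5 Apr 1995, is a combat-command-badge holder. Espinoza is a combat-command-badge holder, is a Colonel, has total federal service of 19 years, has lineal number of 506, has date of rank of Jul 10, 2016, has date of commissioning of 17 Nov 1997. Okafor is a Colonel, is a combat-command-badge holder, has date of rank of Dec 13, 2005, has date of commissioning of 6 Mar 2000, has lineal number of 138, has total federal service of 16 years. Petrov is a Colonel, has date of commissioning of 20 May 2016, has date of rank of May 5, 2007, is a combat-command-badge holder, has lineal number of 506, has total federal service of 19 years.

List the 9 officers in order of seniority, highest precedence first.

Okafor, Petrov, Osei, Delgado, Lund, Espinoza, Eriksen, Lindqvist, Amari

By grade: Okafor, Petrov, Osei, Delgado, Lund, Espinoza, Eriksen and Lindqvist (Colonel); then Amari (Captain).
Okafor, Petrov, Osei, Delgado, Lund, Espinoza, Eriksen and Lindqvist are each a combat-command-badge holder, so the next rule applies.
Among Okafor, Petrov, Osei, Delgado, Lund, Espinoza, Eriksen and Lindqvist, by lineal number (lower first): Okafor (138) before Petrov, Osei, Delgado, Lund and Espinoza (506) before Eriksen (950) before Lindqvist (966).
Petrov, Osei, Delgado, Lund and Espinoza all have total federal service 19 years, so the next rule applies.
Among Petrov, Osei, Delgado, Lund and Espinoza, by date of rank (earlier first): Petrov (May 5, 2007) before Osei (Sep 9, 2009) before Delgado (Jun 28, 2012) before Lund (Mar 1, 2016) before Espinoza (Jul 10, 2016).
Full order: Okafor, Petrov, Osei, Delgado, Lund, Espinoza, Eriksen, Lindqvist, Amari.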